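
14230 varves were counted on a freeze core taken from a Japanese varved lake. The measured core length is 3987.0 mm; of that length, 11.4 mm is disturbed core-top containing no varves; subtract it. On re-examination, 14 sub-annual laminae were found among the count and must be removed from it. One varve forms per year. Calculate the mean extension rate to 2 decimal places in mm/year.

0.28 mm/year

True varve count = 14230 − 14 = 14216.
Net length = 3987.0 − 11.4 = 3975.6 mm.
Mean rate = 3975.6 mm / 14216 years ≈ 0.28 mm/year.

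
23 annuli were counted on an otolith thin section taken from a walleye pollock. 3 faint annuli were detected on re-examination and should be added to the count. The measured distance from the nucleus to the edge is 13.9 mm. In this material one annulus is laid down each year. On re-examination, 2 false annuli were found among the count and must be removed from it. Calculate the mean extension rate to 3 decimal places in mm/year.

0.579 mm/year

Correcting the raw count gives 23 − 2 + 3 = 24 true annuli.
13.9 mm over 24 years gives 13.9 / 24 ≈ 0.579 mm/year.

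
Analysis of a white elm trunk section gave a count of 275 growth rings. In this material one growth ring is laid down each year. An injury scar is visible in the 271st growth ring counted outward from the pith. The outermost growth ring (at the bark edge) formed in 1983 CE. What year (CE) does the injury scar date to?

1979 CE

The injury scar sits at growth ring 271 from the pith, so 275 − 271 = 4 growth rings formed after it.
Counting back 4 years from 1983 CE places the injury scar in 1983 − 4 = 1979 CE.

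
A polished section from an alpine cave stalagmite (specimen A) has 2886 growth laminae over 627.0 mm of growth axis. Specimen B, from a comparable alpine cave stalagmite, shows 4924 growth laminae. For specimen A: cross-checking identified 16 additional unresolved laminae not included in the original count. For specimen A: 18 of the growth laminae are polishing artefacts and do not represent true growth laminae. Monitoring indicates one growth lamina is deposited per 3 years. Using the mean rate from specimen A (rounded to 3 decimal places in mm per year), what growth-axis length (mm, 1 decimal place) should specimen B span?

1063.6 mm

Specimen A: correcting the raw count gives 2886 − 18 + 16 = 2884 true growth laminae.
Specimen A: multiplying by 3 years per growth lamina: 2884 × 3 = 8652 years.
A: Mean rate = 627.0 mm / 8652 years ≈ 0.072 mm per year.
Specimen B: multiplying by 3 years per growth lamina: 4924 × 3 = 14772 years. Length of B = 0.072 × 14772 = 1063.6 mm.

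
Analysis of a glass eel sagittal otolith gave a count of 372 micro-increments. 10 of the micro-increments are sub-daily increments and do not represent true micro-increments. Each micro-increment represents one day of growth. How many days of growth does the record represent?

After corrections the count is 372 − 10 = 362 micro-increments.
One micro-increment per day makes the duration 362 days.

362 d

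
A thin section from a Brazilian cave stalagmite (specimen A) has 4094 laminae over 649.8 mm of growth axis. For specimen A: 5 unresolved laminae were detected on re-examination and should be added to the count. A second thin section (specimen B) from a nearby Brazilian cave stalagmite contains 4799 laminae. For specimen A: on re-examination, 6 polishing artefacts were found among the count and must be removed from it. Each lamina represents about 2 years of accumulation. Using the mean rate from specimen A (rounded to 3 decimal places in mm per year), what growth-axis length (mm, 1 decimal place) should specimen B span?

Specimen A: adjusted count: 4094 − 6 + 5 = 4093 laminae.
Specimen A: 4093 laminae at 2 years each span 4093 × 2 = 8186 years.
A: Mean rate = 649.8 mm / 8186 years ≈ 0.079 mm/yr.
Specimen B: multiplying by 2 years per lamina: 4799 × 2 = 9598 years. Length of B = 0.079 × 9598 = 758.2 mm.

758.2 mm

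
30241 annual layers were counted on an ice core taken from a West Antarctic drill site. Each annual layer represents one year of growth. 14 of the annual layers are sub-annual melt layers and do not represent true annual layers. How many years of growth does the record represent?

30227 years

Adjusted count: 30241 − 14 = 30227 annual layers.
With a one-to-one annual layer periodicity this is 30227 years.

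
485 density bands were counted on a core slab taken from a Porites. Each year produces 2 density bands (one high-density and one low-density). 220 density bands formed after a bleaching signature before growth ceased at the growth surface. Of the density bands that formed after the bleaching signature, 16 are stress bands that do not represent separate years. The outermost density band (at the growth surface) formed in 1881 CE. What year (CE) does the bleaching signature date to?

220 density bands formed after the bleaching signature.
Excluding 16 false density bands: 220 − 16 = 204.
204 density bands at 2 per year is 204 / 2 = 102 years.
Counting back 102 years from 1881 CE places the bleaching signature in 1881 − 102 = 1779 CE.

1779 CE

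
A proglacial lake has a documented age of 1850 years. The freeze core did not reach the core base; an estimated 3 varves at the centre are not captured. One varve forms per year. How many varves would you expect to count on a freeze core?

At one varve per year, 1850 years correspond to 1850 varves.
Less the 3 uncaptured varves: 1850 − 3 = 1847.

1847 varves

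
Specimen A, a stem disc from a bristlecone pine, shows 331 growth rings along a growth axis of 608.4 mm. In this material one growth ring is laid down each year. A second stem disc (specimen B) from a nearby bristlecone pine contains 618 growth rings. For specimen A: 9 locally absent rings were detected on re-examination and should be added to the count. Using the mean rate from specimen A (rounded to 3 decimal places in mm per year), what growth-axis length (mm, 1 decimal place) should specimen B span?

1105.6 mm

Specimen A: correcting the raw count gives 331 + 9 = 340 true growth rings.
A: 608.4 mm over 340 years gives 608.4 / 340 ≈ 1.789 mm per year.
For B, 1.789 mm/year × 618 years = 1105.6 mm.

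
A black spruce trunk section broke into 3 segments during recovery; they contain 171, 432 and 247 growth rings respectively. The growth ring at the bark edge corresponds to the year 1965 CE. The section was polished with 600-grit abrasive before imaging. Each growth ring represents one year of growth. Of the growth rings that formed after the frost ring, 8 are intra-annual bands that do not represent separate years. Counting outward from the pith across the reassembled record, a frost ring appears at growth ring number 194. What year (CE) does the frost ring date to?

Total growth rings = 171 + 432 + 247 = 850.
The frost ring sits at growth ring 194 from the pith, so 850 − 194 = 656 growth rings formed after it.
656 − 8 false = 648 true growth rings after the frost ring.
The growth ring at the bark edge is 1965 CE, so the frost ring dates to 1965 − 648 = 1317 CE.

1317 CE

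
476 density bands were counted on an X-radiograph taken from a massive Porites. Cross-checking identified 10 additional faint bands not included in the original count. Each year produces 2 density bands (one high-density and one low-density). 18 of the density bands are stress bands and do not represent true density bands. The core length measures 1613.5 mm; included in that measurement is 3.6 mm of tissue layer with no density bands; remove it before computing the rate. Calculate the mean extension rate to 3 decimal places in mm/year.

Adjusted count: 476 − 18 + 10 = 468 density bands.
With 2 density bands per year, 468 / 2 = 234 years.
The growth record spans 1613.5 − 3.6 = 1609.9 mm.
1609.9 mm over 234 years gives 1609.9 / 234 ≈ 6.880 mm/year.

6.880 mm/year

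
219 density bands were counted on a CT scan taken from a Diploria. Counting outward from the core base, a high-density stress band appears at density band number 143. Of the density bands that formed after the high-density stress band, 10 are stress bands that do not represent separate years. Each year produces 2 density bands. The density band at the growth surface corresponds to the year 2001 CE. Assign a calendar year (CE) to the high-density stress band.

1968 CE

The high-density stress band sits at density band 143 from the core base, so 219 − 143 = 76 density bands formed after it.
Removing the 10 false density bands leaves 76 − 10 = 66 true density bands beyond the high-density stress band.
With 2 density bands per year, 66 / 2 = 33 years.
Counting back 33 years from 2001 CE places the high-density stress band in 2001 − 33 = 1968 CE.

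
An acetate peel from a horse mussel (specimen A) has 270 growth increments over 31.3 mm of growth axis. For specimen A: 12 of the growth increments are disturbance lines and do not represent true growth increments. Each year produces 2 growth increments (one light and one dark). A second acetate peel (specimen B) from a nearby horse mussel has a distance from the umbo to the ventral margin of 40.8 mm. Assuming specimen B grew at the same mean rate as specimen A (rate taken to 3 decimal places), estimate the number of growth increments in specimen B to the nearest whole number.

Specimen A: true growth increment count = 270 − 12 = 258.
Specimen A: dividing by 2 growth increments per year: 258 / 2 = 129 years.
A: 31.3 mm over 129 years gives 31.3 / 129 ≈ 0.243 mm/yr.
Specimen B: 40.8 mm / 0.243 mm per year = 167.90 years; at 2 growth increments per year that is 167.90 × 2 ≈ 336 growth increments.

336 growth increments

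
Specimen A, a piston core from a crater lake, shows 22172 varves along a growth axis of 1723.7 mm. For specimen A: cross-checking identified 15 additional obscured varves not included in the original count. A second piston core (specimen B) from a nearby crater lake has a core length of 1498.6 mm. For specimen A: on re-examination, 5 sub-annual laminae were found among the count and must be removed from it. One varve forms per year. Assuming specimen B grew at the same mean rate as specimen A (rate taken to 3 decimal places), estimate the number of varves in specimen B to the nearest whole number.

Specimen A: true varve count = 22172 − 5 + 15 = 22182.
A: 1723.7 mm over 22182 years gives 1723.7 / 22182 ≈ 0.078 mm/year.
Specimen B: 1498.6 mm / 0.078 mm per year = 19212.82 years ≈ 19213 varves.

19213 varves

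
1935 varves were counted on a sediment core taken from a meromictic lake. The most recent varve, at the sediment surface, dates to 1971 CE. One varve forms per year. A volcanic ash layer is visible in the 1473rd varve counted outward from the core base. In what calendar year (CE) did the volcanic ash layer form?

1509 CE

Between varve 1473 and the sediment surface there are 1935 − 1473 = 462 varves.
1971 − 462 = 1509 CE.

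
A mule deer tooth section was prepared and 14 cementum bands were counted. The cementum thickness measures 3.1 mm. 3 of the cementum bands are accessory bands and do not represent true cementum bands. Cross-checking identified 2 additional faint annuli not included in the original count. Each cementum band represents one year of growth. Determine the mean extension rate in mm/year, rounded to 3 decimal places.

Correcting the raw count gives 14 − 3 + 2 = 13 true cementum bands.
Extension rate ≈ 3.1 / 13 = 0.238 mm/year.

0.238 mm/year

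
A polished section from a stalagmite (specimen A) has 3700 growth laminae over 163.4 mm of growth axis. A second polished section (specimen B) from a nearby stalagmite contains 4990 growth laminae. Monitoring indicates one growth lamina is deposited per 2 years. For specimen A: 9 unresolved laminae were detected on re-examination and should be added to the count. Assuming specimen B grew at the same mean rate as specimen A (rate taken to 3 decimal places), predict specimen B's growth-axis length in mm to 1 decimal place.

Specimen A: adjusted count: 3700 + 9 = 3709 growth laminae.
Specimen A: multiplying by 2 years per growth lamina: 3709 × 2 = 7418 years.
A: 163.4 mm over 7418 years gives 163.4 / 7418 ≈ 0.022 mm per year.
Specimen B: 4990 growth laminae at 2 years each span 4990 × 2 = 9980 years. For B, 0.022 mm/year × 9980 years = 219.6 mm.

219.6 mm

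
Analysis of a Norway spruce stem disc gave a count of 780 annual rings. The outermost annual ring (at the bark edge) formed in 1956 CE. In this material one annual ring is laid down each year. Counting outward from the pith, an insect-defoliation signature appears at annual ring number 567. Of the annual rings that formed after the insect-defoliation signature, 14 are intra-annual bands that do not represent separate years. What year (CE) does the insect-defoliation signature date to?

Between annual ring 567 and the bark edge there are 780 − 567 = 213 annual rings.
213 − 14 false = 199 true annual rings after the insect-defoliation signature.
Counting back 199 years from 1956 CE places the insect-defoliation signature in 1956 − 199 = 1757 CE.

1757 CE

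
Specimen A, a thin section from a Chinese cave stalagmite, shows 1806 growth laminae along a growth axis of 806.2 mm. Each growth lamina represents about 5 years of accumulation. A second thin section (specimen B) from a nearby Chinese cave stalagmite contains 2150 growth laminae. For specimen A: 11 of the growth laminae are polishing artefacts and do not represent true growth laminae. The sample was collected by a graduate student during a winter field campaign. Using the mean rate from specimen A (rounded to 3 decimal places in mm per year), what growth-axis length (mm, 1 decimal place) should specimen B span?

Specimen A: correcting the raw count gives 1806 − 11 = 1795 true growth laminae.
Specimen A: 1795 growth laminae at 5 years each span 1795 × 5 = 8975 years.
A: Mean rate = 806.2 mm / 8975 years ≈ 0.090 mm/year.
Specimen B: multiplying by 5 years per growth lamina: 2150 × 5 = 10750 years. For B, 0.090 mm/year × 10750 years = 967.5 mm.

967.5 mm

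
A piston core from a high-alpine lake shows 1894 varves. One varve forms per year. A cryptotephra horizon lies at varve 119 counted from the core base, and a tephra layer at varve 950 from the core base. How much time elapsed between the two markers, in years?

831 yr

Separation: 950 − 119 = 831 varves.
That is 831 years at one varve per year.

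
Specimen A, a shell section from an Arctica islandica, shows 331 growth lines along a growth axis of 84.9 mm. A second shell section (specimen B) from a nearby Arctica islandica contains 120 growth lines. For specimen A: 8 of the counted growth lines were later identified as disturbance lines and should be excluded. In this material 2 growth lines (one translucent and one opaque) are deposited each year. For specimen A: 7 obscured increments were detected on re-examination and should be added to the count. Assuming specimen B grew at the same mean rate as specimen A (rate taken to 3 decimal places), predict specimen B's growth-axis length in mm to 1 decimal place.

Specimen A: true growth line count = 331 − 8 + 7 = 330.
Specimen A: with 2 growth lines per year, 330 / 2 = 165 years.
A: Extension rate ≈ 84.9 / 165 = 0.515 mm per year.
Specimen B: with 2 growth lines per year, 120 / 2 = 60 years. For B, 0.515 mm/year × 60 years = 30.9 mm.

30.9 mm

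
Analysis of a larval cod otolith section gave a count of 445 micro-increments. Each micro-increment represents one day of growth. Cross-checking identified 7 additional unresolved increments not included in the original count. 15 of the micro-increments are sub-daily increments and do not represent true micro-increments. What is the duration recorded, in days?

437 d

True micro-increment count = 445 − 15 + 7 = 437.
At one micro-increment per day, that is 437 days.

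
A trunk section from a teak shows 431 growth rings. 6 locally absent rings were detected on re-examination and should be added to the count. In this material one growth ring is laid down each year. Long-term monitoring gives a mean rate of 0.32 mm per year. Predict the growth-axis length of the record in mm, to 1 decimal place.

Adjusted count: 431 + 6 = 437 growth rings.
Length ≈ 0.32 × 437 = 139.8 mm.

139.8 mm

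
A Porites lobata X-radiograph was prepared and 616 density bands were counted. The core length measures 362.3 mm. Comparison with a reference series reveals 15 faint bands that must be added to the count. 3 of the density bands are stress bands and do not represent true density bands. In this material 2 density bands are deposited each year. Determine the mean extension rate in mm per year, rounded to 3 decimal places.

1.154 mm per year

True density band count = 616 − 3 + 15 = 628.
628 density bands at 2 per year is 628 / 2 = 314 years.
362.3 mm over 314 years gives 362.3 / 314 ≈ 1.154 mm per year.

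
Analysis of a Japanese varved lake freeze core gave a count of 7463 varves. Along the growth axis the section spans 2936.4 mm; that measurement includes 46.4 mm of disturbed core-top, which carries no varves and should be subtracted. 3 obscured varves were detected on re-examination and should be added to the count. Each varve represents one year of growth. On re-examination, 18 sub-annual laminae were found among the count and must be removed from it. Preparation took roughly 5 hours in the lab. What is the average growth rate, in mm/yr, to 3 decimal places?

0.388 mm/yr

After corrections the count is 7463 − 18 + 3 = 7448 varves.
The growth record spans 2936.4 − 46.4 = 2890.0 mm.
2890.0 mm over 7448 years gives 2890.0 / 7448 ≈ 0.388 mm/yr.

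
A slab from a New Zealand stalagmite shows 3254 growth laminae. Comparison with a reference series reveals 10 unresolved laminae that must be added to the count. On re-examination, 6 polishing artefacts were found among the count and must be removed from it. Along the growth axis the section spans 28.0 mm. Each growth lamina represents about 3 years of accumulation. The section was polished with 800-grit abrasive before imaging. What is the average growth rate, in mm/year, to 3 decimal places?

Correcting the raw count gives 3254 − 6 + 10 = 3258 true growth laminae.
Multiplying by 3 years per growth lamina: 3258 × 3 = 9774 years.
Extension rate ≈ 28.0 / 9774 = 0.003 mm/year.

0.003 mm/year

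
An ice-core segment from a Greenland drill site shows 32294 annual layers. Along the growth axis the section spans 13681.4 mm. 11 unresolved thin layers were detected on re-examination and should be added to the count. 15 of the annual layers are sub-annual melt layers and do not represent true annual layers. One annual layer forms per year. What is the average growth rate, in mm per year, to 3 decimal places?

0.424 mm per year

Correcting the raw count gives 32294 − 15 + 11 = 32290 true annual layers.
Extension rate ≈ 13681.4 / 32290 = 0.424 mm per year.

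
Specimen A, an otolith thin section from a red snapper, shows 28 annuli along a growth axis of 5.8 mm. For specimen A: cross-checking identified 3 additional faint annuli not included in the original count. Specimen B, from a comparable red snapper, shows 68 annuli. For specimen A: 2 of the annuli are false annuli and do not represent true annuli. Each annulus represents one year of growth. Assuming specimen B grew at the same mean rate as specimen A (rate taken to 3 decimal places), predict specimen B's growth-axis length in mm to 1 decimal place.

13.6 mm

Specimen A: true annulus count = 28 − 2 + 3 = 29.
A: Mean rate = 5.8 mm / 29 years ≈ 0.200 mm/yr.
For B, 0.200 mm/year × 68 years = 13.6 mm.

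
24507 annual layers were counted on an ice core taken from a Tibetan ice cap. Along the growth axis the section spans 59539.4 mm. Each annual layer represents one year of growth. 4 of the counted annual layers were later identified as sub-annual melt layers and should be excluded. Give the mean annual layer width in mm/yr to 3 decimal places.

2.430 mm/yr

Correcting the raw count gives 24507 − 4 = 24503 true annual layers.
59539.4 mm over 24503 years gives 59539.4 / 24503 ≈ 2.430 mm/yr.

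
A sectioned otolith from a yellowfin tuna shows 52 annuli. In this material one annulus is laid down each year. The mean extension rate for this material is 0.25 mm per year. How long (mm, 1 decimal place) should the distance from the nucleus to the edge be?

The record spans 52 years at 0.25 mm per year.
Length ≈ 0.25 × 52 = 13.0 mm.

13.0 mm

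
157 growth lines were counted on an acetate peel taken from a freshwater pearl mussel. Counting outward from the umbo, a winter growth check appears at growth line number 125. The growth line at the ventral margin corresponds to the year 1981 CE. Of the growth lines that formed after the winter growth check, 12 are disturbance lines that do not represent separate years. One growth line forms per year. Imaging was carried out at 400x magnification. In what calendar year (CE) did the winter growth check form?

157 − 125 = 32 growth lines lie beyond the winter growth check toward the ventral margin.
Removing the 12 false growth lines leaves 32 − 12 = 20 true growth lines beyond the winter growth check.
1981 − 20 = 1961 CE.

1961 CE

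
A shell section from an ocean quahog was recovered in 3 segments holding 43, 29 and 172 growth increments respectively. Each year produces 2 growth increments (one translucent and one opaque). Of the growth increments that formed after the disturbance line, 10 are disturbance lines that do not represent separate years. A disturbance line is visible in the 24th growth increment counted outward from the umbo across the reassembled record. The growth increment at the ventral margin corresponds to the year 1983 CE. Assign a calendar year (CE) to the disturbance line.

1878 CE

Total growth increments = 43 + 29 + 172 = 244.
244 − 24 = 220 growth increments lie beyond the disturbance line toward the ventral margin.
Excluding 10 false growth increments: 220 − 10 = 210.
With 2 growth increments per year, 210 / 2 = 105 years.
Counting back 105 years from 1983 CE places the disturbance line in 1983 − 105 = 1878 CE.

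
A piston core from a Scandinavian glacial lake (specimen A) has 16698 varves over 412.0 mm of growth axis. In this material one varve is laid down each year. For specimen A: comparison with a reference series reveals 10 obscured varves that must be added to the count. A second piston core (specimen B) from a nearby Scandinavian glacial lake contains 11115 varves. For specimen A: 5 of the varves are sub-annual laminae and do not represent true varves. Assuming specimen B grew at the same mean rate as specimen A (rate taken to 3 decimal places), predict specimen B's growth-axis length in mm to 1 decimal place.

277.9 mm

Specimen A: true varve count = 16698 − 5 + 10 = 16703.
A: Mean rate = 412.0 mm / 16703 years ≈ 0.025 mm per year.
B's length ≈ 0.025 × 11115 = 277.9 mm.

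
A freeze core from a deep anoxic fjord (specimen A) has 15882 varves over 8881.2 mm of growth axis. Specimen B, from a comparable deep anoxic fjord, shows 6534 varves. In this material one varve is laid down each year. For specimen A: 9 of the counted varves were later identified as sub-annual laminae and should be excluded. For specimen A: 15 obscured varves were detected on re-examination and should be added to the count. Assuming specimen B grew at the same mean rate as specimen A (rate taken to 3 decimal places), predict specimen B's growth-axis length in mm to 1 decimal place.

3652.5 mm

Specimen A: correcting the raw count gives 15882 − 9 + 15 = 15888 true varves.
A: Extension rate ≈ 8881.2 / 15888 = 0.559 mm/yr.
Length of B = 0.559 × 6534 = 3652.5 mm.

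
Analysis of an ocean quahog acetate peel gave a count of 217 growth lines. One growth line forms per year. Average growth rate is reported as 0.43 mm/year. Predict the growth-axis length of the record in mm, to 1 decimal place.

93.3 mm

217 years of growth are recorded.
Length ≈ 0.43 × 217 = 93.3 mm.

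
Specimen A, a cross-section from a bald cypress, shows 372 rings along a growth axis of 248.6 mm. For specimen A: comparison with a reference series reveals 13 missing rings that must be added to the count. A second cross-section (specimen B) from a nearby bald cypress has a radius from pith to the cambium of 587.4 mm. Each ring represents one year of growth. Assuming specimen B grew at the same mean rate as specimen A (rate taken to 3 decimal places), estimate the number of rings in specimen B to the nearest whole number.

909 rings

Specimen A: after corrections the count is 372 + 13 = 385 rings.
A: Mean rate = 248.6 mm / 385 years ≈ 0.646 mm per year.
For B, 587.4 / 0.646 = 909.29 years ≈ 909 rings.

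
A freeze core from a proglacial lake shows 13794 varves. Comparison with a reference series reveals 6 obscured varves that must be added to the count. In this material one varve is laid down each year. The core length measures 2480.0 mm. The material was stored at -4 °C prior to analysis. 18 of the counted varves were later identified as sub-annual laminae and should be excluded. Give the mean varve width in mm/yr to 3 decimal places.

0.180 mm/yr

After corrections the count is 13794 − 18 + 6 = 13782 varves.
Extension rate ≈ 2480.0 / 13782 = 0.180 mm/yr.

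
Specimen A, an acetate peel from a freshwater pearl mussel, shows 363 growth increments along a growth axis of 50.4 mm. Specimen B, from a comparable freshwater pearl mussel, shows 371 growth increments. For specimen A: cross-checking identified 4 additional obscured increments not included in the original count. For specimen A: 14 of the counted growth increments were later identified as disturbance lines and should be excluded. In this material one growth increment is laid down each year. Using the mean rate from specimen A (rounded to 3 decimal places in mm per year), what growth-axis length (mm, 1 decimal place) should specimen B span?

Specimen A: true growth increment count = 363 − 14 + 4 = 353.
A: Extension rate ≈ 50.4 / 353 = 0.143 mm/yr.
Length of B = 0.143 × 371 = 53.1 mm.

53.1 mm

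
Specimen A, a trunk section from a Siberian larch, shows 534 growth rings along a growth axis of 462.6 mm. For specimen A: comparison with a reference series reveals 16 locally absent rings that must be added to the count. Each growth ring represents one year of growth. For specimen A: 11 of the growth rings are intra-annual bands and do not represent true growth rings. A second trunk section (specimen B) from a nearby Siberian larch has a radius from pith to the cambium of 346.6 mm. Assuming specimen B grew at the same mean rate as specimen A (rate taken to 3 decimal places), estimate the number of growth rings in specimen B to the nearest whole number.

404 growth rings

Specimen A: correcting the raw count gives 534 − 11 + 16 = 539 true growth rings.
A: Mean rate = 462.6 mm / 539 years ≈ 0.858 mm/year.
B spans 346.6 / 0.858 = 403.96 years ≈ 404 growth rings.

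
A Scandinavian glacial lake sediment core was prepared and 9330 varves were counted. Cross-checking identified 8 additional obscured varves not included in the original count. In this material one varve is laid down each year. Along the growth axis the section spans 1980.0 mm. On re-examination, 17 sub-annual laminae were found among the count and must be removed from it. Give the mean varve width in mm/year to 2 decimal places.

True varve count = 9330 − 17 + 8 = 9321.
1980.0 mm over 9321 years gives 1980.0 / 9321 ≈ 0.21 mm/year.

0.21 mm/year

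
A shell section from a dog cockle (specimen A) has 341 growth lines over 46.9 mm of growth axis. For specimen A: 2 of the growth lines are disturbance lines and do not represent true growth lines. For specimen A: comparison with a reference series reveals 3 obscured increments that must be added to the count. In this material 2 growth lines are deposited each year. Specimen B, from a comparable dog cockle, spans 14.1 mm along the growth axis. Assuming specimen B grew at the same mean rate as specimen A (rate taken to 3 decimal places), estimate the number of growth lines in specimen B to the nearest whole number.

103 growth lines

Specimen A: correcting the raw count gives 341 − 2 + 3 = 342 true growth lines.
Specimen A: with 2 growth lines per year, 342 / 2 = 171 years.
A: Mean rate = 46.9 mm / 171 years ≈ 0.274 mm/yr.
Specimen B: 14.1 mm / 0.274 mm per year = 51.46 years; at 2 growth lines per year that is 51.46 × 2 ≈ 103 growth lines.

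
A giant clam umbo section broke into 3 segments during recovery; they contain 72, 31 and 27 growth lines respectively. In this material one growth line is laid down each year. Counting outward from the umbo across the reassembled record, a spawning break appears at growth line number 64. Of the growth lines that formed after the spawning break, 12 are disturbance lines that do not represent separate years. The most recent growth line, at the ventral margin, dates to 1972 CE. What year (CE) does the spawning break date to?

Total growth lines = 72 + 31 + 27 = 130.
130 − 64 = 66 growth lines lie beyond the spawning break toward the ventral margin.
Excluding 12 false growth lines: 66 − 12 = 54.
1972 − 54 = 1918 CE.

1918 CE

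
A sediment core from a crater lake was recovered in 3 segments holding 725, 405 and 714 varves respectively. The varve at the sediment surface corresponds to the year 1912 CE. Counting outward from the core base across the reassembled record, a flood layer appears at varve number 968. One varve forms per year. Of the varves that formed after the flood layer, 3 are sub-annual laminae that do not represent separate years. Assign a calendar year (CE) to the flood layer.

1039 CE

Total varves = 725 + 405 + 714 = 1844.
Between varve 968 and the sediment surface there are 1844 − 968 = 876 varves.
Removing the 3 false varves leaves 876 − 3 = 873 true varves beyond the flood layer.
Counting back 873 years from 1912 CE places the flood layer in 1912 − 873 = 1039 CE.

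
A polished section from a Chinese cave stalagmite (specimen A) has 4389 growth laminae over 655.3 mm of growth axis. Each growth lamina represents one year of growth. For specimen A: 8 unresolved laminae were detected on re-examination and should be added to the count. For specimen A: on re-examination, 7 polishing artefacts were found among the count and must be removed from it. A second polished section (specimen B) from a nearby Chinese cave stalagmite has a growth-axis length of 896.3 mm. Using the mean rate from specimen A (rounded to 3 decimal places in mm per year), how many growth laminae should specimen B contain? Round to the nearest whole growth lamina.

6015 growth laminae

Specimen A: true growth lamina count = 4389 − 7 + 8 = 4390.
A: Extension rate ≈ 655.3 / 4390 = 0.149 mm per year.
B spans 896.3 / 0.149 = 6015.44 years ≈ 6015 growth laminae.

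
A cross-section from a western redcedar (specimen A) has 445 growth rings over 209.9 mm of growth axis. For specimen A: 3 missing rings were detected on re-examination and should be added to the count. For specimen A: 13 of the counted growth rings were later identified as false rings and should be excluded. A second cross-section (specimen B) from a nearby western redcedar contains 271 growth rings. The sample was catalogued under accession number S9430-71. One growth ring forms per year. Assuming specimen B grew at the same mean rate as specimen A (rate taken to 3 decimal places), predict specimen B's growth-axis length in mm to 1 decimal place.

Specimen A: after corrections the count is 445 − 13 + 3 = 435 growth rings.
A: Mean rate = 209.9 mm / 435 years ≈ 0.483 mm/year.
B's length ≈ 0.483 × 271 = 130.9 mm.

130.9 mm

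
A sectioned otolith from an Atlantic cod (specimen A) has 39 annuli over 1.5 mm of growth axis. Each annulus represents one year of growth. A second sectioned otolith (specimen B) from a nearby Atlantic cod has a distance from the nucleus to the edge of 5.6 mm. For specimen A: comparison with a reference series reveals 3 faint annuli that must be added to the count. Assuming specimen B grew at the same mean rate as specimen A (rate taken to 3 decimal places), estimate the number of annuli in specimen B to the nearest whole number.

Specimen A: true annulus count = 39 + 3 = 42.
A: Mean rate = 1.5 mm / 42 years ≈ 0.036 mm/year.
Specimen B: 5.6 mm / 0.036 mm per year = 155.56 years ≈ 156 annuli.

156 annuli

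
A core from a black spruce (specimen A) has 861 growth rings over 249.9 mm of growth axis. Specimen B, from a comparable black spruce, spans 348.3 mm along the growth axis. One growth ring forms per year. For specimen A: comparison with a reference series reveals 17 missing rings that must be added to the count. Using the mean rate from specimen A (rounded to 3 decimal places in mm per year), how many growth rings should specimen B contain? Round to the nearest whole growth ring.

1222 growth rings

Specimen A: adjusted count: 861 + 17 = 878 growth rings.
A: 249.9 mm over 878 years gives 249.9 / 878 ≈ 0.285 mm per year.
For B, 348.3 / 0.285 = 1222.11 years ≈ 1222 growth rings.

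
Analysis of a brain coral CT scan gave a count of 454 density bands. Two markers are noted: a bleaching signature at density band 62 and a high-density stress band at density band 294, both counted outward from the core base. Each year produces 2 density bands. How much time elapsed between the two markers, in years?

116 yr

The two markers are separated by 294 − 62 = 232 density bands.
232 density bands at 2 per year is 232 / 2 = 116 years.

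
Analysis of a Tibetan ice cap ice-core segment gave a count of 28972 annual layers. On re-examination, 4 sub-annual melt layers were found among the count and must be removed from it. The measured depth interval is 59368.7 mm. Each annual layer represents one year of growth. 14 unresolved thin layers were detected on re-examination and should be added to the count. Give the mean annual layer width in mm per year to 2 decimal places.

2.05 mm per year

True annual layer count = 28972 − 4 + 14 = 28982.
Extension rate ≈ 59368.7 / 28982 = 2.05 mm per year.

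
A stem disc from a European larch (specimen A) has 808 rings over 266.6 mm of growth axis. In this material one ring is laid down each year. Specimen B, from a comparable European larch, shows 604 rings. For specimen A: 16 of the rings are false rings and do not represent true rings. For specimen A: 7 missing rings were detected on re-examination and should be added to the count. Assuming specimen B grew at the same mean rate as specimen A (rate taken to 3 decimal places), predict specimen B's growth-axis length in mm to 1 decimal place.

Specimen A: true ring count = 808 − 16 + 7 = 799.
A: 266.6 mm over 799 years gives 266.6 / 799 ≈ 0.334 mm/yr.
B's length ≈ 0.334 × 604 = 201.7 mm.

201.7 mm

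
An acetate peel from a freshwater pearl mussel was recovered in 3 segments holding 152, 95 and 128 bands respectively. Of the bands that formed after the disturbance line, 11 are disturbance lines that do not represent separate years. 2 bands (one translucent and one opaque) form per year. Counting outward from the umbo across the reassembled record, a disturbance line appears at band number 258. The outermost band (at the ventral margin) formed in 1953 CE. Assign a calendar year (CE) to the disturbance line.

1900 CE

Total bands = 152 + 95 + 128 = 375.
The disturbance line sits at band 258 from the umbo, so 375 − 258 = 117 bands formed after it.
Removing the 11 false bands leaves 117 − 11 = 106 true bands beyond the disturbance line.
Dividing by 2 bands per year: 106 / 2 = 53 years.
Counting back 53 years from 1953 CE places the disturbance line in 1953 − 53 = 1900 CE.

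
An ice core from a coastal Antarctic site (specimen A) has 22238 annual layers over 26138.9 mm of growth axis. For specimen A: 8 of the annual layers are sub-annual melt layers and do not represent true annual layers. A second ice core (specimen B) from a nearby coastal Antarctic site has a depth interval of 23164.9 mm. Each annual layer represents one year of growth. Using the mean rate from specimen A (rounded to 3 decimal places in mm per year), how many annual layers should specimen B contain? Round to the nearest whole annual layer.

19698 annual layers

Specimen A: true annual layer count = 22238 − 8 = 22230.
A: 26138.9 mm over 22230 years gives 26138.9 / 22230 ≈ 1.176 mm/yr.
For B, 23164.9 / 1.176 = 19698.04 years ≈ 19698 annual layers.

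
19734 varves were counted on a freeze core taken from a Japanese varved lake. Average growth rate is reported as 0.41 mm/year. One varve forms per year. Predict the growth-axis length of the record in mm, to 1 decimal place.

8090.9 mm

The record spans 19734 years at 0.41 mm per year.
Predicted length = 0.41 mm/year × 19734 years = 8090.9 mm.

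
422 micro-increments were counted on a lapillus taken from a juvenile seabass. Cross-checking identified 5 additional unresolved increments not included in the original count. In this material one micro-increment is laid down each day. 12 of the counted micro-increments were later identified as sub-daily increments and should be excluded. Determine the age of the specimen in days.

415 d

Correcting the raw count gives 422 − 12 + 5 = 415 true micro-increments.
At one micro-increment per day, that is 415 days.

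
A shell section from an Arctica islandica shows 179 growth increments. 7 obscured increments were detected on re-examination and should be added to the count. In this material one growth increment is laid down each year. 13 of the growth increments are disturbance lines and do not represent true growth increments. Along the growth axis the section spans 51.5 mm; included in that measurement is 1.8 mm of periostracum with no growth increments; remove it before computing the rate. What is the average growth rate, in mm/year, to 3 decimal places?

0.287 mm/year

Correcting the raw count gives 179 − 13 + 7 = 173 true growth increments.
Removing the 1.8 mm offcut leaves 51.5 − 1.8 = 49.7 mm.
49.7 mm over 173 years gives 49.7 / 173 ≈ 0.287 mm/year.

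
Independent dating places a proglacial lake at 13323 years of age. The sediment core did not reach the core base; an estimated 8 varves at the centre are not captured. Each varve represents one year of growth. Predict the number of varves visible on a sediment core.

One varve per year gives 13323 varves over 13323 years.
Subtracting the 8 varves not captured gives 13323 − 8 = 13315 varves in the record.

13315 varves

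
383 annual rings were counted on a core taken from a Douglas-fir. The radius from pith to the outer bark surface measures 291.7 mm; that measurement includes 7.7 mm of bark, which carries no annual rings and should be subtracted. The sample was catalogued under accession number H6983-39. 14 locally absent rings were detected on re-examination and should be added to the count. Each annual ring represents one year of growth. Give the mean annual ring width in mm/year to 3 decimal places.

True annual ring count = 383 + 14 = 397.
Net length = 291.7 − 7.7 = 284.0 mm.
Mean rate = 284.0 mm / 397 years ≈ 0.715 mm/year.

0.715 mm/year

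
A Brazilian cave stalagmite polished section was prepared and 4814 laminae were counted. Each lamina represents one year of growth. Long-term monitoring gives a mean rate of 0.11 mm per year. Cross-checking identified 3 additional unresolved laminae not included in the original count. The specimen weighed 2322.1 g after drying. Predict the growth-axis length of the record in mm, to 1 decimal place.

After corrections the count is 4814 + 3 = 4817 laminae.
4817 years at 0.11 mm/year gives 0.11 × 4817 = 529.9 mm.

529.9 mm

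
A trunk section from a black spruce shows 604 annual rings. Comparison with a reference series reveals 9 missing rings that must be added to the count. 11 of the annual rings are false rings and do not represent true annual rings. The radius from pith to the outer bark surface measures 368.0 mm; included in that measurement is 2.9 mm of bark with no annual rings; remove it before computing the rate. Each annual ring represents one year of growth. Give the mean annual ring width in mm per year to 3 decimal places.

0.606 mm per year

True annual ring count = 604 − 11 + 9 = 602.
The growth record spans 368.0 − 2.9 = 365.1 mm.
365.1 mm over 602 years gives 365.1 / 602 ≈ 0.606 mm per year.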